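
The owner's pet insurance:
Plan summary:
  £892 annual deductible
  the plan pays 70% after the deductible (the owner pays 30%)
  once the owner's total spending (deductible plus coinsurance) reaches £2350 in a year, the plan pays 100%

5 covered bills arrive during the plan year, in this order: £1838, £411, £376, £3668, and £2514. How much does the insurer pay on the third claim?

Bill 1, £1838: £892 finishes the deductible; £946 goes to coinsurance; 30% of £946 = £283.80. Owner owes £1175.80 (running OOP £1175.80). Insurer: £1838 − £1175.80 = £662.20.
Bill 2, £411: deductible met; 30% of £411 = £123.30. Cost to owner: £123.30. OOP to date £1299.10. Plan pays £411 − £123.30 = £287.70.
Bill 3, £376: deductible already satisfied, so owner's share is 30% × £376 = £112.80. Owner pays £112.80; OOP now £1411.90. Plan pays £376 − £112.80 = £263.20.

£263.20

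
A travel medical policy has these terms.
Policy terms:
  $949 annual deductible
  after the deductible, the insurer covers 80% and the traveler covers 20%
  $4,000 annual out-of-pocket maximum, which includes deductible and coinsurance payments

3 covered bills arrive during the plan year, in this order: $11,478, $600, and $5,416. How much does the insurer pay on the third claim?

#1 ($11,478): deductible takes $949, $10,529 remains; traveler's 20% is $2,105.80. Traveler pays $3,054.80; OOP now $3,054.80. Plan pays $11,478 − $3,054.80 = $8,423.20.
#2 ($600): 20% coinsurance on $600 = $120. Traveler owes $120 (running OOP $3,174.80). Plan pays $600 − $120 = $480.
#3 ($5,416): 20% coinsurance on $5,416 = $1,083.20. That would push OOP to $4,258, over the $4,000 cap, so traveler pays $4,000 − $3,174.80 = $825.20. Insurer: $5,416 − $825.20 = $4,590.80.

$4,590.80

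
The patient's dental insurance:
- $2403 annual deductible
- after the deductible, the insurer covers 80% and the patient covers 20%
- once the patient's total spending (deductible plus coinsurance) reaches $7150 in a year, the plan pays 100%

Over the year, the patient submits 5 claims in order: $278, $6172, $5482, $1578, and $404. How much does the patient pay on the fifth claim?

Claim 1 ($278): entire amount goes to the deductible. Patient pays $278; OOP now $278.
Claim 2 ($6172): $2125 finishes the deductible; $4047 goes to coinsurance; patient's 20% is $809.40. Cost to patient: $2934.40. OOP to date $3212.40.
Claim 3 ($5482): deductible met; 20% of $5482 = $1096.40. Patient owes $1096.40 (running OOP $4308.80).
Claim 4 ($1578): deductible already satisfied, so patient's share is 20% × $1578 = $315.60. Patient owes $315.60 (running OOP $4624.40).
Claim 5 ($404): deductible already satisfied, so patient's share is 20% × $404 = $80.80. Cost to patient: $80.80. OOP to date $4705.20.

$80.80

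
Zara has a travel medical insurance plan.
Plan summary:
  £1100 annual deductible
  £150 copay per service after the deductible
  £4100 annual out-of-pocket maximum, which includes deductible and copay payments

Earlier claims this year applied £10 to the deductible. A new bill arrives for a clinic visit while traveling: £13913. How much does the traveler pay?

£1240

Remaining deductible: £1100 − £10 = £1090.
The remaining £12823 (= £13913 − £1090) moves to the copay.
Copay on this service: £150.
Traveler responsibility before any cap: £1090 + £150 = £1240.
Total out-of-pocket so far would be £10 + £1240 = £1250, below the £4100 cap — no reduction.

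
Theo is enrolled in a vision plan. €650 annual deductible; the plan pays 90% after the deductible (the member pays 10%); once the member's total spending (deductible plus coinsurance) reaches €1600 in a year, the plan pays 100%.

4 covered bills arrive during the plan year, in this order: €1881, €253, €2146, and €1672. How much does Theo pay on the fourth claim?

Bill 1, €1881: €650 to deductible, leaving €1231; 10% of €1231 = €123.10. Cost to member: €773.10. OOP to date €773.10.
Bill 2, €253: deductible already satisfied, so member's share is 10% × €253 = €25.30. Member pays €25.30; OOP now €798.40.
Bill 3, €2146: 10% coinsurance on €2146 = €214.60. Member pays €214.60; OOP now €1013.
Bill 4, €1672: 10% coinsurance on €1672 = €167.20. Cost to member: €167.20. OOP to date €1180.20.

€167.20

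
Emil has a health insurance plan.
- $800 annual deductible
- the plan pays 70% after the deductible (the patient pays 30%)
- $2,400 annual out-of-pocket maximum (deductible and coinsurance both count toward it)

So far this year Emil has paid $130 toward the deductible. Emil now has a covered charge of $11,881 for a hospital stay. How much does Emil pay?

Remaining deductible: $800 − $130 = $670.
That leaves $11,881 − $670 = $11,211 for coinsurance.
Patient's 30% share of $11,211 is $3,363.30.
That puts the patient's cost at $670 + $3,363.30 = $4,033.30 before any cap.
That would bring total out-of-pocket to $4,163.30, past the $2,400 cap. The patient is capped at $2,400 − $130 = $2,270 on this claim.

$2,270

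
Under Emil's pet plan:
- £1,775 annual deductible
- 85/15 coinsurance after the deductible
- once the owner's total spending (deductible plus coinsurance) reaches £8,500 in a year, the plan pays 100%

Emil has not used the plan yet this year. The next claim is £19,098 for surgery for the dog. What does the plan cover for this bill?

£14,724.55

Deductible not yet touched, so the first £1,775 of the bill goes to the deductible.
That leaves £19,098 − £1,775 = £17,323 for coinsurance.
15% of £17,323 = £2,598.45 falls to the owner.
Owner responsibility before any cap: £1,775 + £2,598.45 = £4,373.45.
Total out-of-pocket so far would be £0 + £4,373.45 = £4,373.45, below the £8,500 cap — no reduction.
The insurer covers the remainder: £19,098 − £4,373.45 = £14,724.55.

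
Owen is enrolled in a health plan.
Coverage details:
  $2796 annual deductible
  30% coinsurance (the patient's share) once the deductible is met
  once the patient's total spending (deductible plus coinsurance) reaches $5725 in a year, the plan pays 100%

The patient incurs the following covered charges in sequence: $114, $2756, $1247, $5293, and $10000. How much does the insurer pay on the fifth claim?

$9055.20

#1 ($114): fully absorbed by the deductible. Cost to patient: $114. OOP to date $114. Insurer: $114 − $114 = $0.
#2 ($2756): deductible takes $2682, $74 remains; patient's 30% is $22.20. Cost to patient: $2704.20. OOP to date $2818.20. Plan pays $2756 − $2704.20 = $51.80.
#3 ($1247): 30% coinsurance on $1247 = $374.10. Patient pays $374.10; OOP now $3192.30. Insurer: $1247 − $374.10 = $872.90.
#4 ($5293): deductible already satisfied, so patient's share is 30% × $5293 = $1587.90. Cost to patient: $1587.90. OOP to date $4780.20. Insurer: $5293 − $1587.90 = $3705.10.
#5 ($10000): deductible met; 30% of $10000 = $3000. Adding that to $4780.20 gives $7780.20, past the $5725 cap; patient pays only $5725 − $4780.20 = $944.80. Plan pays $10000 − $944.80 = $9055.20.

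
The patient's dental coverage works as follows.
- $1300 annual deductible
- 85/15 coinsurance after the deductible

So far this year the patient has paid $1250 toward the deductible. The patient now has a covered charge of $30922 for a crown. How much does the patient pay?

$4680.80

$1250 of the $1300 deductible is already met, leaving $50.
After the $50 deductible portion, $30922 − $50 = $30872 is subject to coinsurance.
15% of $30872 = $4630.80 falls to the patient.
Patient responsibility: $50 + $4630.80 = $4680.80.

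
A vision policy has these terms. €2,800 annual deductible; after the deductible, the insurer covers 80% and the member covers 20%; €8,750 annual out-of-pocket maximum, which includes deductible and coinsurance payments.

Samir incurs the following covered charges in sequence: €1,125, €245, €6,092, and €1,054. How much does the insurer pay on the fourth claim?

Claim 1 — €1,125: fully absorbed by the deductible. Member owes €1,125 (running OOP €1,125). Insurer: €1,125 − €1,125 = €0.
Claim 2 — €245: fully absorbed by the deductible. Cost to member: €245. OOP to date €1,370. Insurer: €245 − €245 = €0.
Claim 3 — €6,092: €1,430 to deductible, leaving €4,662; member's 20% is €932.40. Cost to member: €2,362.40. OOP to date €3,732.40. Insurer: €6,092 − €2,362.40 = €3,729.60.
Claim 4 — €1,054: deductible met; 20% of €1,054 = €210.80. Member owes €210.80 (running OOP €3,943.20). Insurer: €1,054 − €210.80 = €843.20.

€843.20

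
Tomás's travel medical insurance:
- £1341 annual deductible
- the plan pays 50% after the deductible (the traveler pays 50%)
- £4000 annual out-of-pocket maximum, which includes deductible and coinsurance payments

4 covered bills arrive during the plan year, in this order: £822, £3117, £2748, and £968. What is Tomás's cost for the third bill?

#1 (£822): fully absorbed by the deductible. Traveler owes £822 (running OOP £822).
#2 (£3117): deductible takes £519, £2598 remains; coinsurance £2598 × 50% = £1299. Traveler owes £1818 (running OOP £2640).
#3 (£2748): deductible already satisfied, so traveler's share is 50% × £2748 = £1374. OOP would hit £4014 > £4000, so the cap limits the traveler to £4000 − £2640 = £1360.

£1360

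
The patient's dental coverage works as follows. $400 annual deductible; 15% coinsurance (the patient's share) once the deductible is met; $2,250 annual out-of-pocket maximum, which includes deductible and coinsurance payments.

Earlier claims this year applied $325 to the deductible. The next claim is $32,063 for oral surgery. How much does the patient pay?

$1,925

Remaining deductible: $400 − $325 = $75.
After the $75 deductible portion, $32,063 − $75 = $31,988 is subject to coinsurance.
15% of $31,988 = $4,798.20 falls to the patient.
Patient responsibility before any cap: $75 + $4,798.20 = $4,873.20.
That would bring total out-of-pocket to $5,198.20, past the $2,250 cap. The patient is capped at $2,250 − $325 = $1,925 on this claim.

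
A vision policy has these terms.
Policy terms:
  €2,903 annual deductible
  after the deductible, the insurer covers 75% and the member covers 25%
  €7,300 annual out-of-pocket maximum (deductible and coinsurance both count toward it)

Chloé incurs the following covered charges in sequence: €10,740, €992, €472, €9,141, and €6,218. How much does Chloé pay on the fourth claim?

€2,071.75

Bill 1, €10,740: deductible takes €2,903, €7,837 remains; 25% of €7,837 = €1,959.25. Member owes €4,862.25 (running OOP €4,862.25).
Bill 2, €992: deductible met; 25% of €992 = €248. Cost to member: €248. OOP to date €5,110.25.
Bill 3, €472: 25% coinsurance on €472 = €118. Cost to member: €118. OOP to date €5,228.25.
Bill 4, €9,141: deductible met; 25% of €9,141 = €2,285.25. That would push OOP to €7,513.50, over the €7,300 cap, so member pays €7,300 − €5,228.25 = €2,071.75.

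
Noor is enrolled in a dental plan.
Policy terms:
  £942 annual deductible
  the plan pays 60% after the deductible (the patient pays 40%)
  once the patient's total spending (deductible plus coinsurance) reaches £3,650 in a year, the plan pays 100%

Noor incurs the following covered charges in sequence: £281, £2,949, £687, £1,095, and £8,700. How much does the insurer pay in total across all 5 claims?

£10,062

Claim 1 (£281): all of it applies to the deductible. Patient owes £281 (running OOP £281). Plan pays £281 − £281 = £0.
Claim 2 (£2,949): deductible takes £661, £2,288 remains; 40% of £2,288 = £915.20. Patient pays £1,576.20; OOP now £1,857.20. Insurer: £2,949 − £1,576.20 = £1,372.80.
Claim 3 (£687): deductible met; 40% of £687 = £274.80. Cost to patient: £274.80. OOP to date £2,132. Insurer: £687 − £274.80 = £412.20.
Claim 4 (£1,095): deductible already satisfied, so patient's share is 40% × £1,095 = £438. Patient owes £438 (running OOP £2,570). Insurer: £1,095 − £438 = £657.
Claim 5 (£8,700): 40% coinsurance on £8,700 = £3,480. Adding that to £2,570 gives £6,050, past the £3,650 cap; patient pays only £3,650 − £2,570 = £1,080. Insurer: £8,700 − £1,080 = £7,620.
Insurer total = bills − patient's total = £13,712 − £3,650 = £10,062.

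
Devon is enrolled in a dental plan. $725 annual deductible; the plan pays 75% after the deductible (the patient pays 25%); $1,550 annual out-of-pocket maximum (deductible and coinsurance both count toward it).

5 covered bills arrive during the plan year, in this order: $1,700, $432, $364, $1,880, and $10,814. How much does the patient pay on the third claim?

$91

#1 ($1,700): $725 finishes the deductible; $975 goes to coinsurance; coinsurance $975 × 25% = $243.75. Patient pays $968.75; OOP now $968.75.
#2 ($432): 25% coinsurance on $432 = $108. Cost to patient: $108. OOP to date $1,076.75.
#3 ($364): 25% coinsurance on $364 = $91. Cost to patient: $91. OOP to date $1,167.75.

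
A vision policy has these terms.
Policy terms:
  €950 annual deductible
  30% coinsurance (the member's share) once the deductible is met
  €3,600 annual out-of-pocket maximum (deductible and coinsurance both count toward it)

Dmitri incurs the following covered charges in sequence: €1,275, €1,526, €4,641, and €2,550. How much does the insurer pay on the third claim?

€3,248.70

Bill 1, €1,275: €950 finishes the deductible; €325 goes to coinsurance; 30% of €325 = €97.50. Member pays €1,047.50; OOP now €1,047.50. Insurer: €1,275 − €1,047.50 = €227.50.
Bill 2, €1,526: deductible met; 30% of €1,526 = €457.80. Member pays €457.80; OOP now €1,505.30. Plan pays €1,526 − €457.80 = €1,068.20.
Bill 3, €4,641: deductible met; 30% of €4,641 = €1,392.30. Member owes €1,392.30 (running OOP €2,897.60). Insurer: €4,641 − €1,392.30 = €3,248.70.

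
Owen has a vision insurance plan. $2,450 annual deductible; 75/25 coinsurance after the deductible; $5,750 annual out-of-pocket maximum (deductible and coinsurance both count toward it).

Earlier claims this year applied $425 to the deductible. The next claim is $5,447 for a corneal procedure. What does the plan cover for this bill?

$2,566.50

Remaining deductible: $2,450 − $425 = $2,025.
The remaining $3,422 (= $5,447 − $2,025) moves to coinsurance.
Member's 25% share of $3,422 is $855.50.
Member responsibility before any cap: $2,025 + $855.50 = $2,880.50.
Total out-of-pocket so far would be $425 + $2,880.50 = $3,305.50, below the $5,750 cap — no reduction.
The plan picks up $5,447 − $2,880.50 = $2,566.50.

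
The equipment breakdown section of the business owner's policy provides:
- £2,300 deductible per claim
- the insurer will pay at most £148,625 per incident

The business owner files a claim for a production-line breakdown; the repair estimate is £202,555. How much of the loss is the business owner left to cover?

£53,930

Less the £2,300 deductible: £202,555 − £2,300 = £200,255.
Since £200,255 > £148,625, the payout is capped at £148,625.
Business owner's share is the uncovered remainder: £202,555 − £148,625 = £53,930.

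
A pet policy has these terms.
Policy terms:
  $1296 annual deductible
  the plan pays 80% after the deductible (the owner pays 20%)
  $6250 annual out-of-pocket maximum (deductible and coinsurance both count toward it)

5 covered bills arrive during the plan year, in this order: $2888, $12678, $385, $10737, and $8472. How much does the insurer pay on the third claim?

Claim 1 — $2888: $1296 finishes the deductible; $1592 goes to coinsurance; coinsurance $1592 × 20% = $318.40. Cost to owner: $1614.40. OOP to date $1614.40. Insurer: $2888 − $1614.40 = $1273.60.
Claim 2 — $12678: deductible met; 20% of $12678 = $2535.60. Owner pays $2535.60; OOP now $4150. Plan pays $12678 − $2535.60 = $10142.40.
Claim 3 — $385: 20% coinsurance on $385 = $77. Owner owes $77 (running OOP $4227). Insurer: $385 − $77 = $308.

$308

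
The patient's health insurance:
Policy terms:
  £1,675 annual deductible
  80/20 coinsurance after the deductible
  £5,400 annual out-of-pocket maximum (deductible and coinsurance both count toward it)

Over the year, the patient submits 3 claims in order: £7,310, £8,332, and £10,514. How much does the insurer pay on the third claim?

£9,582.40

Claim 1 (£7,310): £1,675 to deductible, leaving £5,635; 20% of £5,635 = £1,127. Patient owes £2,802 (running OOP £2,802). Plan pays £7,310 − £2,802 = £4,508.
Claim 2 (£8,332): deductible met; 20% of £8,332 = £1,666.40. Cost to patient: £1,666.40. OOP to date £4,468.40. Plan pays £8,332 − £1,666.40 = £6,665.60.
Claim 3 (£10,514): 20% coinsurance on £10,514 = £2,102.80. Adding that to £4,468.40 gives £6,571.20, past the £5,400 cap; patient pays only £5,400 − £4,468.40 = £931.60. Plan pays £10,514 − £931.60 = £9,582.40.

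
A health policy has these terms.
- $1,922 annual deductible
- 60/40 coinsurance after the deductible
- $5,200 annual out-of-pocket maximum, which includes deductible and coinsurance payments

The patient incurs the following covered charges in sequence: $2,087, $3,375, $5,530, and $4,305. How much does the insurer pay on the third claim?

#1 ($2,087): $1,922 finishes the deductible; $165 goes to coinsurance; patient's 40% is $66. Cost to patient: $1,988. OOP to date $1,988. Insurer: $2,087 − $1,988 = $99.
#2 ($3,375): deductible met; 40% of $3,375 = $1,350. Patient owes $1,350 (running OOP $3,338). Insurer: $3,375 − $1,350 = $2,025.
#3 ($5,530): deductible already satisfied, so patient's share is 40% × $5,530 = $2,212. OOP would hit $5,550 > $5,200, so the cap limits the patient to $5,200 − $3,338 = $1,862. Insurer: $5,530 − $1,862 = $3,668.

$3,668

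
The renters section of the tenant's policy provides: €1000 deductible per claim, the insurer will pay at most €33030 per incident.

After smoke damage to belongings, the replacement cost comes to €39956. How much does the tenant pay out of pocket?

€6926

After the deductible, €39956 − €1000 = €38956 remains.
Since €38956 > €33030, the payout is capped at €33030.
Out of pocket: €39956 − €33030 = €6926.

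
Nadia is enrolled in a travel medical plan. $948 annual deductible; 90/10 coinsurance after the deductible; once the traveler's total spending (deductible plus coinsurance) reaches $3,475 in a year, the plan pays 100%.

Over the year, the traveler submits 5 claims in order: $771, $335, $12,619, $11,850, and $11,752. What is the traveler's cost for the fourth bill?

#1 ($771): all of it applies to the deductible. Traveler owes $771 (running OOP $771).
#2 ($335): deductible takes $177, $158 remains; coinsurance $158 × 10% = $15.80. Cost to traveler: $192.80. OOP to date $963.80.
#3 ($12,619): 10% coinsurance on $12,619 = $1,261.90. Traveler owes $1,261.90 (running OOP $2,225.70).
#4 ($11,850): deductible met; 10% of $11,850 = $1,185. Traveler pays $1,185; OOP now $3,410.70.

$1,185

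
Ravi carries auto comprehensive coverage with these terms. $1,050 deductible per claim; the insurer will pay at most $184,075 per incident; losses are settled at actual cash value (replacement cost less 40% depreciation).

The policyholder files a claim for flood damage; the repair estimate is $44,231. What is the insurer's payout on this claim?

Depreciate 40%: the covered value is $44,231 × 0.6 = $26,538.60.
After the deductible, $26,538.60 − $1,050 = $25,488.60 remains.
$25,488.60 ≤ $184,075, so the limit doesn't bind; insurer pays $25,488.60.

$25,488.60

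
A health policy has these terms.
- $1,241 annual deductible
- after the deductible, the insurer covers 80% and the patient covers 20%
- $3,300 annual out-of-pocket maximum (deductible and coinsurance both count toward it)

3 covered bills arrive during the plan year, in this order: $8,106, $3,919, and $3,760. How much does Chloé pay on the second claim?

Claim 1 — $8,106: $1,241 finishes the deductible; $6,865 goes to coinsurance; coinsurance $6,865 × 20% = $1,373. Cost to patient: $2,614. OOP to date $2,614.
Claim 2 — $3,919: deductible already satisfied, so patient's share is 20% × $3,919 = $783.80. OOP would hit $3,397.80 > $3,300, so the cap limits the patient to $3,300 − $2,614 = $686.

$686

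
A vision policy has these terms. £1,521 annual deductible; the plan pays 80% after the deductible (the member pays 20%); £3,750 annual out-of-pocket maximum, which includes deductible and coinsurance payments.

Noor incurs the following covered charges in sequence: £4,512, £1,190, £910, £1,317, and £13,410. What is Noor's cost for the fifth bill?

£947.40

#1 (£4,512): £1,521 finishes the deductible; £2,991 goes to coinsurance; coinsurance £2,991 × 20% = £598.20. Cost to member: £2,119.20. OOP to date £2,119.20.
#2 (£1,190): 20% coinsurance on £1,190 = £238. Member owes £238 (running OOP £2,357.20).
#3 (£910): deductible met; 20% of £910 = £182. Member owes £182 (running OOP £2,539.20).
#4 (£1,317): 20% coinsurance on £1,317 = £263.40. Member pays £263.40; OOP now £2,802.60.
#5 (£13,410): deductible met; 20% of £13,410 = £2,682. OOP would hit £5,484.60 > £3,750, so the cap limits the member to £3,750 − £2,802.60 = £947.40.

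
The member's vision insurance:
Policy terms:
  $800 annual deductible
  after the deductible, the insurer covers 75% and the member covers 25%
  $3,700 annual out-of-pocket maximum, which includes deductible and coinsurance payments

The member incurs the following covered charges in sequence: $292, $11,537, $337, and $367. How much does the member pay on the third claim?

$84.25

Claim 1 — $292: entire amount goes to the deductible. Member owes $292 (running OOP $292).
Claim 2 — $11,537: $508 to deductible, leaving $11,029; 25% of $11,029 = $2,757.25. Member owes $3,265.25 (running OOP $3,557.25).
Claim 3 — $337: deductible already satisfied, so member's share is 25% × $337 = $84.25. Member pays $84.25; OOP now $3,641.50.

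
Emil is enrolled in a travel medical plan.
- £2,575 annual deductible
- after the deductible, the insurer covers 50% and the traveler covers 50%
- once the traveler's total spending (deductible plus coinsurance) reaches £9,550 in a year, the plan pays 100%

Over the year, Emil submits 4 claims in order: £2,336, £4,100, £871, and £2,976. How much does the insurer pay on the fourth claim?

£1,488

Claim 1 (£2,336): entire amount goes to the deductible. Traveler pays £2,336; OOP now £2,336. Plan pays £2,336 − £2,336 = £0.
Claim 2 (£4,100): £239 finishes the deductible; £3,861 goes to coinsurance; coinsurance £3,861 × 50% = £1,930.50. Traveler owes £2,169.50 (running OOP £4,505.50). Insurer: £4,100 − £2,169.50 = £1,930.50.
Claim 3 (£871): 50% coinsurance on £871 = £435.50. Cost to traveler: £435.50. OOP to date £4,941. Plan pays £871 − £435.50 = £435.50.
Claim 4 (£2,976): 50% coinsurance on £2,976 = £1,488. Traveler pays £1,488; OOP now £6,429. Plan pays £2,976 − £1,488 = £1,488.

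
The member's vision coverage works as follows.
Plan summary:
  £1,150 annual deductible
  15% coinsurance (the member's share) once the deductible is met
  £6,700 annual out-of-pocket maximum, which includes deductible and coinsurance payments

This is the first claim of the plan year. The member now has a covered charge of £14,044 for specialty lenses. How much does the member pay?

Deductible not yet touched, so the first £1,150 of the bill goes to the deductible.
That leaves £14,044 − £1,150 = £12,894 for coinsurance.
15% of £12,894 = £1,934.10 falls to the member.
Member responsibility before any cap: £1,150 + £1,934.10 = £3,084.10.
Cumulative spending £0 + £3,084.10 = £3,084.10 stays under the £6,700 maximum.

£3,084.10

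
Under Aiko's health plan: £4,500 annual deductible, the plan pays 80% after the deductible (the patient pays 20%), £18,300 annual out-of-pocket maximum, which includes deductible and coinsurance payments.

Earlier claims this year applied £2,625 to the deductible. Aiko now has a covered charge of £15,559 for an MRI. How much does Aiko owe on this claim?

Remaining deductible: £4,500 − £2,625 = £1,875.
That leaves £15,559 − £1,875 = £13,684 for coinsurance.
20% of £13,684 = £2,736.80 falls to the patient.
That puts the patient's cost at £1,875 + £2,736.80 = £4,611.80 before any cap.
Total out-of-pocket so far would be £2,625 + £4,611.80 = £7,236.80, below the £18,300 cap — no reduction.

£4,611.80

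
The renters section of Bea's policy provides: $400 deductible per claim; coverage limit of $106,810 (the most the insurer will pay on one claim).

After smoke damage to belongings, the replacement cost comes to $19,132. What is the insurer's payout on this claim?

After the deductible, $19,132 − $400 = $18,732 remains.
$18,732 is within the $106,810 limit, so the insurer pays $18,732.

$18,732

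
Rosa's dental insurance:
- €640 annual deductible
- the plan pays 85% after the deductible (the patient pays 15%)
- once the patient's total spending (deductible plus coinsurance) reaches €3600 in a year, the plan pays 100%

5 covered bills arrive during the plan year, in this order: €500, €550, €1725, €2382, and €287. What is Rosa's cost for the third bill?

Claim 1 — €500: entire amount goes to the deductible. Patient owes €500 (running OOP €500).
Claim 2 — €550: deductible takes €140, €410 remains; patient's 15% is €61.50. Patient owes €201.50 (running OOP €701.50).
Claim 3 — €1725: 15% coinsurance on €1725 = €258.75. Patient owes €258.75 (running OOP €960.25).

€258.75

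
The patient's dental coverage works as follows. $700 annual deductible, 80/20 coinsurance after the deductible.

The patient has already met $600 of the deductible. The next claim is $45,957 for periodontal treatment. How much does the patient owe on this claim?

$9,271.40

Deductible still to meet: $700 − $600 = $100.
The remaining $45,857 (= $45,957 − $100) moves to coinsurance.
Coinsurance: $45,857 × 20% = $9,171.40.
So the patient owes $100 + $9,171.40 = $9,271.40.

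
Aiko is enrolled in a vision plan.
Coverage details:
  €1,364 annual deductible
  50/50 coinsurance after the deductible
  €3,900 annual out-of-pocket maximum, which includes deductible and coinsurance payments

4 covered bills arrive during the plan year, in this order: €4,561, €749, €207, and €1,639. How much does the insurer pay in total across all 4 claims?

Claim 1 (€4,561): €1,364 finishes the deductible; €3,197 goes to coinsurance; member's 50% is €1,598.50. Member owes €2,962.50 (running OOP €2,962.50). Insurer: €4,561 − €2,962.50 = €1,598.50.
Claim 2 (€749): deductible already satisfied, so member's share is 50% × €749 = €374.50. Member owes €374.50 (running OOP €3,337). Plan pays €749 − €374.50 = €374.50.
Claim 3 (€207): deductible met; 50% of €207 = €103.50. Member pays €103.50; OOP now €3,440.50. Insurer: €207 − €103.50 = €103.50.
Claim 4 (€1,639): 50% coinsurance on €1,639 = €819.50. That would push OOP to €4,260, over the €3,900 cap, so member pays €3,900 − €3,440.50 = €459.50. Insurer: €1,639 − €459.50 = €1,179.50.
Insurer total: €1,598.50 + €374.50 + €103.50 + €1,179.50 = €3,256.

€3,256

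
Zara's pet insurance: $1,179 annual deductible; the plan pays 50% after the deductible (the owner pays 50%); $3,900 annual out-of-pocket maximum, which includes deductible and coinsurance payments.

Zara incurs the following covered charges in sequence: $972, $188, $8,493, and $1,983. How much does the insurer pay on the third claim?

$5,753

Claim 1 — $972: entire amount goes to the deductible. Owner owes $972 (running OOP $972). Plan pays $972 − $972 = $0.
Claim 2 — $188: fully absorbed by the deductible. Cost to owner: $188. OOP to date $1,160. Plan pays $188 − $188 = $0.
Claim 3 — $8,493: $19 to deductible, leaving $8,474; coinsurance $8,474 × 50% = $4,237. Deductible plus coinsurance: $19 + $4,237 = $4,256. OOP would hit $5,416 > $3,900, so the cap limits the owner to $3,900 − $1,160 = $2,740. Insurer: $8,493 − $2,740 = $5,753.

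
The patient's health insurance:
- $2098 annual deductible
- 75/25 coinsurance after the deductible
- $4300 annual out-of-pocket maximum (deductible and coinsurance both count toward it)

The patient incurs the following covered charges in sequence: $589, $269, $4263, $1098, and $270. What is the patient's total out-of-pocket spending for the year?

$3195.75

Claim 1 ($589): fully absorbed by the deductible. Cost to patient: $589. OOP to date $589.
Claim 2 ($269): all of it applies to the deductible. Patient owes $269 (running OOP $858).
Claim 3 ($4263): $1240 to deductible, leaving $3023; patient's 25% is $755.75. Patient pays $1995.75; OOP now $2853.75.
Claim 4 ($1098): deductible already satisfied, so patient's share is 25% × $1098 = $274.50. Cost to patient: $274.50. OOP to date $3128.25.
Claim 5 ($270): 25% coinsurance on $270 = $67.50. Patient pays $67.50; OOP now $3195.75.
Summing the patient's payments: $589 + $269 + $1995.75 + $274.50 + $67.50 = $3195.75.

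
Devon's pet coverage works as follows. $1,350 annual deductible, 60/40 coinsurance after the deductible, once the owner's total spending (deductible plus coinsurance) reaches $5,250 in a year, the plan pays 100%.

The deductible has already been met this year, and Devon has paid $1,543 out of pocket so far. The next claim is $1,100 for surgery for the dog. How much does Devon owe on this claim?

The deductible is already satisfied, so the full bill goes to coinsurance.
40% of $1,100 = $440 falls to the owner.
Total out-of-pocket so far would be $1,543 + $440 = $1,983, below the $5,250 cap — no reduction.

$440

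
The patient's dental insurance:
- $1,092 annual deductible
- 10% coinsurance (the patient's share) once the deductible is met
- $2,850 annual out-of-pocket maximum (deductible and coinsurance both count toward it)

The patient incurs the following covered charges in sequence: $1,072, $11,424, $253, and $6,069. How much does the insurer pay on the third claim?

Claim 1 — $1,072: entire amount goes to the deductible. Cost to patient: $1,072. OOP to date $1,072. Insurer: $1,072 − $1,072 = $0.
Claim 2 — $11,424: $20 finishes the deductible; $11,404 goes to coinsurance; 10% of $11,404 = $1,140.40. Patient pays $1,160.40; OOP now $2,232.40. Plan pays $11,424 − $1,160.40 = $10,263.60.
Claim 3 — $253: deductible already satisfied, so patient's share is 10% × $253 = $25.30. Cost to patient: $25.30. OOP to date $2,257.70. Insurer: $253 − $25.30 = $227.70.

$227.70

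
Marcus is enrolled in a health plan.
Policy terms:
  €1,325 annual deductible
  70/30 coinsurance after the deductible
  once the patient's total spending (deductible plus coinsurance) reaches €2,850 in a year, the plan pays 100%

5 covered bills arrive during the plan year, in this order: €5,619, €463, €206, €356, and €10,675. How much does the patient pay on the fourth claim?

€36.10

Claim 1 — €5,619: deductible takes €1,325, €4,294 remains; patient's 30% is €1,288.20. Cost to patient: €2,613.20. OOP to date €2,613.20.
Claim 2 — €463: deductible already satisfied, so patient's share is 30% × €463 = €138.90. Patient pays €138.90; OOP now €2,752.10.
Claim 3 — €206: 30% coinsurance on €206 = €61.80. Cost to patient: €61.80. OOP to date €2,813.90.
Claim 4 — €356: 30% coinsurance on €356 = €106.80. That would push OOP to €2,920.70, over the €2,850 cap, so patient pays €2,850 − €2,813.90 = €36.10.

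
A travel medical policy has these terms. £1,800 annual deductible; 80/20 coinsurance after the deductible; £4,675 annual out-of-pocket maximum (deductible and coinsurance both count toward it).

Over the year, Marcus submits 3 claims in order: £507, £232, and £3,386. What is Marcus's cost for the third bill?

Bill 1, £507: all of it applies to the deductible. Traveler pays £507; OOP now £507.
Bill 2, £232: entire amount goes to the deductible. Traveler owes £232 (running OOP £739).
Bill 3, £3,386: deductible takes £1,061, £2,325 remains; 20% of £2,325 = £465. Cost to traveler: £1,526. OOP to date £2,265.

£1,526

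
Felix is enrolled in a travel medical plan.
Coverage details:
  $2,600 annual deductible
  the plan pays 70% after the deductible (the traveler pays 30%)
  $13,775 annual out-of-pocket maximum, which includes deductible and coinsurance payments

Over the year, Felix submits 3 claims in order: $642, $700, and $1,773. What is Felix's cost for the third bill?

Bill 1, $642: entire amount goes to the deductible. Traveler owes $642 (running OOP $642).
Bill 2, $700: entire amount goes to the deductible. Traveler owes $700 (running OOP $1,342).
Bill 3, $1,773: $1,258 to deductible, leaving $515; coinsurance $515 × 30% = $154.50. Traveler pays $1,412.50; OOP now $2,754.50.

$1,412.50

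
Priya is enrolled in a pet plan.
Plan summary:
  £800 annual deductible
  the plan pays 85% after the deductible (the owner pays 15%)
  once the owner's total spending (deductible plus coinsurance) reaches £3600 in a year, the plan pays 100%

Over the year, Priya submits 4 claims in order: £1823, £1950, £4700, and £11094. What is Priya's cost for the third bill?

£705

Bill 1, £1823: £800 to deductible, leaving £1023; 15% of £1023 = £153.45. Cost to owner: £953.45. OOP to date £953.45.
Bill 2, £1950: deductible already satisfied, so owner's share is 15% × £1950 = £292.50. Cost to owner: £292.50. OOP to date £1245.95.
Bill 3, £4700: deductible met; 15% of £4700 = £705. Cost to owner: £705. OOP to date £1950.95.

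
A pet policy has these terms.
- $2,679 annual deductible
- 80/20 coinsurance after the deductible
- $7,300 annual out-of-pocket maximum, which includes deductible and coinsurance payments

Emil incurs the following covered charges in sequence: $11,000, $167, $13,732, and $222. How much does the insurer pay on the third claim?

#1 ($11,000): $2,679 finishes the deductible; $8,321 goes to coinsurance; 20% of $8,321 = $1,664.20. Cost to owner: $4,343.20. OOP to date $4,343.20. Plan pays $11,000 − $4,343.20 = $6,656.80.
#2 ($167): 20% coinsurance on $167 = $33.40. Owner owes $33.40 (running OOP $4,376.60). Plan pays $167 − $33.40 = $133.60.
#3 ($13,732): 20% coinsurance on $13,732 = $2,746.40. Owner owes $2,746.40 (running OOP $7,123). Plan pays $13,732 − $2,746.40 = $10,985.60.

$10,985.60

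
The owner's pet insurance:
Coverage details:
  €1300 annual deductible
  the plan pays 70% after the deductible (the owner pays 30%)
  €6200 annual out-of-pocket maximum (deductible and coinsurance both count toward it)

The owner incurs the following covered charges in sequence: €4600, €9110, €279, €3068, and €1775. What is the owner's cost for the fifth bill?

€172.90

Claim 1 (€4600): €1300 finishes the deductible; €3300 goes to coinsurance; coinsurance €3300 × 30% = €990. Cost to owner: €2290. OOP to date €2290.
Claim 2 (€9110): deductible met; 30% of €9110 = €2733. Owner pays €2733; OOP now €5023.
Claim 3 (€279): 30% coinsurance on €279 = €83.70. Owner owes €83.70 (running OOP €5106.70).
Claim 4 (€3068): 30% coinsurance on €3068 = €920.40. Owner owes €920.40 (running OOP €6027.10).
Claim 5 (€1775): deductible already satisfied, so owner's share is 30% × €1775 = €532.50. That would push OOP to €6559.60, over the €6200 cap, so owner pays €6200 − €6027.10 = €172.90.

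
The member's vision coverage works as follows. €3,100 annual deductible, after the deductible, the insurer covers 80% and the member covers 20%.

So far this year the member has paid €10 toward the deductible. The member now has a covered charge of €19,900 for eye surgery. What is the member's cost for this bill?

€6,452

Deductible still to meet: €3,100 − €10 = €3,090.
After the €3,090 deductible portion, €19,900 − €3,090 = €16,810 is subject to coinsurance.
Coinsurance: €16,810 × 20% = €3,362.
That puts the member's cost at €3,090 + €3,362 = €6,452.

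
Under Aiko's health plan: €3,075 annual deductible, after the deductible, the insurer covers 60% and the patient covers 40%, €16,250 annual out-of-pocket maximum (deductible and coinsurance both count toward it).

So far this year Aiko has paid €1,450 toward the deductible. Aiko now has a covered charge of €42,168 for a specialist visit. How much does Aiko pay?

€14,800

Remaining deductible: €3,075 − €1,450 = €1,625.
After the €1,625 deductible portion, €42,168 − €1,625 = €40,543 is subject to coinsurance.
Patient's 40% share of €40,543 is €16,217.20.
Patient responsibility before any cap: €1,625 + €16,217.20 = €17,842.20.
Adding €17,842.20 to the €1,450 already spent would give €19,292.20, which exceeds the €16,250 cap; the patient pays just €16,250 − €1,450 = €14,800.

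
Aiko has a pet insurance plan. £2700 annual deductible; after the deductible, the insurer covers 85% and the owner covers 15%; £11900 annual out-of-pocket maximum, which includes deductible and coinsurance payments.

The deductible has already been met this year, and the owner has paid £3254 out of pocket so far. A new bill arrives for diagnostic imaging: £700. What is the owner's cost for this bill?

With the deductible met, the entire £700 is subject to coinsurance.
Owner's 15% share of £700 is £105.
Cumulative spending £3254 + £105 = £3359 stays under the £11900 maximum.

£105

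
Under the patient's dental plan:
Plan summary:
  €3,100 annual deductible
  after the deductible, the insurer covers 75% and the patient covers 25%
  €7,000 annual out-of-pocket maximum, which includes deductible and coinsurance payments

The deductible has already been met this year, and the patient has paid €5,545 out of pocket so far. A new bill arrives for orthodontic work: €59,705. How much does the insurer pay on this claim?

€58,250

With the deductible met, the entire €59,705 is subject to coinsurance.
25% of €59,705 = €14,926.25 falls to the patient.
That would bring total out-of-pocket to €20,471.25, past the €7,000 cap. The patient is capped at €7,000 − €5,545 = €1,455 on this claim.
Insurer pays the balance: €59,705 − €1,455 = €58,250.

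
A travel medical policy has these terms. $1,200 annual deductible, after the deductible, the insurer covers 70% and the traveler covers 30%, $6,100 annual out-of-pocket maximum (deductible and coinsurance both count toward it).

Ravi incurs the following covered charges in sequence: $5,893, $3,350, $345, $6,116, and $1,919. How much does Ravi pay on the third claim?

#1 ($5,893): $1,200 finishes the deductible; $4,693 goes to coinsurance; traveler's 30% is $1,407.90. Cost to traveler: $2,607.90. OOP to date $2,607.90.
#2 ($3,350): deductible already satisfied, so traveler's share is 30% × $3,350 = $1,005. Traveler owes $1,005 (running OOP $3,612.90).
#3 ($345): 30% coinsurance on $345 = $103.50. Traveler pays $103.50; OOP now $3,716.40.

$103.50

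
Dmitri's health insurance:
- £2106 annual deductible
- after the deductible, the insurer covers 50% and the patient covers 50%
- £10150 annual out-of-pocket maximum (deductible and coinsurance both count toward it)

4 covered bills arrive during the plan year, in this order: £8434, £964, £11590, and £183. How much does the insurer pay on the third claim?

Claim 1 (£8434): £2106 to deductible, leaving £6328; patient's 50% is £3164. Patient pays £5270; OOP now £5270. Plan pays £8434 − £5270 = £3164.
Claim 2 (£964): deductible already satisfied, so patient's share is 50% × £964 = £482. Cost to patient: £482. OOP to date £5752. Plan pays £964 − £482 = £482.
Claim 3 (£11590): 50% coinsurance on £11590 = £5795. That would push OOP to £11547, over the £10150 cap, so patient pays £10150 − £5752 = £4398. Plan pays £11590 − £4398 = £7192.

£7192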